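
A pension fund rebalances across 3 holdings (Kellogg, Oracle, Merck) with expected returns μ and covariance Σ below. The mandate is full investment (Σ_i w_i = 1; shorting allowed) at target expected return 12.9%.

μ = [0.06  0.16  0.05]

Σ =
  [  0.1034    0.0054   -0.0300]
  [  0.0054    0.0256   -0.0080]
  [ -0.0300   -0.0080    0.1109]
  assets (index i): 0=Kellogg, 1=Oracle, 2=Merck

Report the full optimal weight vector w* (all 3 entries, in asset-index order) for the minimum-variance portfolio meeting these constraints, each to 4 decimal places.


u=Σ⁻¹μ = [0.5520  6.4669  1.0667]
v=Σ⁻¹𝟙 = [11.9312  41.3033  15.2242]
a=μᵀu=1.121160  b=𝟙ᵀu=8.085614  c=𝟙ᵀv=68.458730  D=ac−b²=11.376019
λ₁=(c·0.129−b)/D = (68.458730·0.129−8.085614)/11.376019 = 0.065538
λ₂=(a−b·0.129)/D = (1.121160−8.085614·0.129)/11.376019 = 0.006867
w* = 0.065538·u + 0.006867·v:
  w_0 = 0.065538·0.5520 + 0.006867·11.9312 = 0.1181  (Kellogg)
  w_1 = 0.065538·6.4669 + 0.006867·41.3033 = 0.7074  (Oracle)
  w_2 = 0.065538·1.0667 + 0.006867·15.2242 = 0.1744  (Merck)
Σw_i=1.0000  μᵀw=0.1290
σ²=wᵀΣw=λ₁·μ_p+λ₂ = 0.065538·0.129 + 0.006867 = 0.015321 ≈ 0.0153

0.1181  0.7074  0.1744


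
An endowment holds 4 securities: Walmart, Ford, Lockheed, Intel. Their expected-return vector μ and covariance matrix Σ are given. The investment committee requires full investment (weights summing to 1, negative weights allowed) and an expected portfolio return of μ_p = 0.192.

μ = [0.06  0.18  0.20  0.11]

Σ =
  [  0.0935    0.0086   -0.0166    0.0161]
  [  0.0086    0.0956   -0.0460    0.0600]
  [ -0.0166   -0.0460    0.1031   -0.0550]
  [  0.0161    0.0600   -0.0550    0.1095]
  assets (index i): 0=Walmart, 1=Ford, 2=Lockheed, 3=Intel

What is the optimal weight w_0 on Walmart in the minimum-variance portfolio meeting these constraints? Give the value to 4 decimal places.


-0.0480

u=Σ⁻¹μ = [0.8711  2.9488  4.1000  1.3201]
v=Σ⁻¹𝟙 = [11.6356  13.3223  24.0170  12.1851]
a=μᵀu=1.548249  b=𝟙ᵀu=9.239919  c=𝟙ᵀv=61.160046  D=ac−b²=9.314899
λ₁=(c·0.192−b)/D = (61.160046·0.192−9.239919)/9.314899 = 0.268689
λ₂=(a−b·0.192)/D = (1.548249−9.239919·0.192)/9.314899 = -0.024242
w* = 0.268689·u + -0.024242·v:
  w_0 = 0.268689·0.8711 + -0.024242·11.6356 = -0.0480  (Walmart)
  w_1 = 0.268689·2.9488 + -0.024242·13.3223 = 0.4693  (Ford)
  w_2 = 0.268689·4.1000 + -0.024242·24.0170 = 0.5194  (Lockheed)
  w_3 = 0.268689·1.3201 + -0.024242·12.1851 = 0.0593  (Intel)
Σw_i=1.0000  μᵀw=0.1920
σ²=wᵀΣw=λ₁·μ_p+λ₂ = 0.268689·0.192 + -0.024242 = 0.027346 ≈ 0.0273


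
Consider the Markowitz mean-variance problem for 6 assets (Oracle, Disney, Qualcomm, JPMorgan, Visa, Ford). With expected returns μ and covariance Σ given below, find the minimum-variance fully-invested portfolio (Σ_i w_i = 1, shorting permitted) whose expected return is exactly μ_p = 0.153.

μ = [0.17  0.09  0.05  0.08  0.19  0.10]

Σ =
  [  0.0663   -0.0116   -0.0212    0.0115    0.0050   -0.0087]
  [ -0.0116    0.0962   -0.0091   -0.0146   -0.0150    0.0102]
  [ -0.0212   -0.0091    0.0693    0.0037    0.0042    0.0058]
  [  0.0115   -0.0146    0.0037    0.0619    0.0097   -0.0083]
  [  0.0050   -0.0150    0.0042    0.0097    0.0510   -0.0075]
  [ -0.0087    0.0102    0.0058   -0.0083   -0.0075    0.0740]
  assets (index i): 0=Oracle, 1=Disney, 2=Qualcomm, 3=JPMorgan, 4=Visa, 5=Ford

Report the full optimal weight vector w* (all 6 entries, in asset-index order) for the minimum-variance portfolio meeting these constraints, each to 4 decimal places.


0.2792  0.1363  0.0526  -0.0155  0.4127  0.1347

u=Σ⁻¹μ = [3.2239  2.0071  1.5394  0.6903  4.0089  1.8168]
v=Σ⁻¹𝟙 = [23.0465  18.8252  20.6332  13.9168  20.8457  15.6847]
a=μᵀu=1.804253  b=𝟙ᵀu=13.286321  c=𝟙ᵀv=112.952063  D=ac−b²=27.267780
λ₁=(c·0.153−b)/D = (112.952063·0.153−13.286321)/27.267780 = 0.146523
λ₂=(a−b·0.153)/D = (1.804253−13.286321·0.153)/27.267780 = -0.008382
w* = 0.146523·u + -0.008382·v:
  w_0 = 0.146523·3.2239 + -0.008382·23.0465 = 0.2792  (Oracle)
  w_1 = 0.146523·2.0071 + -0.008382·18.8252 = 0.1363  (Disney)
  w_2 = 0.146523·1.5394 + -0.008382·20.6332 = 0.0526  (Qualcomm)
  w_3 = 0.146523·0.6903 + -0.008382·13.9168 = -0.0155  (JPMorgan)
  w_4 = 0.146523·4.0089 + -0.008382·20.8457 = 0.4127  (Visa)
  w_5 = 0.146523·1.8168 + -0.008382·15.6847 = 0.1347  (Ford)
Σw_i=1.0000  μᵀw=0.1530
σ²=wᵀΣw=λ₁·μ_p+λ₂ = 0.146523·0.153 + -0.008382 = 0.014036 ≈ 0.0140


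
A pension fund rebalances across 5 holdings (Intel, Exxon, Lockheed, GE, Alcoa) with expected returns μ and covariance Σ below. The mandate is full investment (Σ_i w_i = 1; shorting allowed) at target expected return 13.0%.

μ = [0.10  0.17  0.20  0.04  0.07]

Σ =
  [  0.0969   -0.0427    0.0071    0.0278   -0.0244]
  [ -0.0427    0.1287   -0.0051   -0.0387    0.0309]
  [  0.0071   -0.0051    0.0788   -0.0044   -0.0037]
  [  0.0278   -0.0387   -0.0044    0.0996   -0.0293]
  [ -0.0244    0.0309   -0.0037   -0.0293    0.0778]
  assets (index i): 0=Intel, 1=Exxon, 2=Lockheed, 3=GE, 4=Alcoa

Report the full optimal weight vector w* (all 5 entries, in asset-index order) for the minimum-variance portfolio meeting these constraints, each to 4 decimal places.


0.1933  0.2245  0.2789  0.1500  0.1534

p=Σ⁻¹μ = [1.7053  2.0649  2.6406  1.1946  1.1900]
q=Σ⁻¹𝟙 = [15.3143  14.0358  14.1071  17.5370  19.3572]
a=μᵀp=1.180768  b=𝟙ᵀp=8.795420  c=𝟙ᵀq=80.351446  D=ac−b²=17.517014
λ₁=(c·0.130−b)/D = (80.351446·0.130−8.795420)/17.517014 = 0.094209
λ₂=(a−b·0.130)/D = (1.180768−8.795420·0.130)/17.517014 = 0.002133
w* = 0.094209·p + 0.002133·q:
  w_0 = 0.094209·1.7053 + 0.002133·15.3143 = 0.1933  (Intel)
  w_1 = 0.094209·2.0649 + 0.002133·14.0358 = 0.2245  (Exxon)
  w_2 = 0.094209·2.6406 + 0.002133·14.1071 = 0.2789  (Lockheed)
  w_3 = 0.094209·1.1946 + 0.002133·17.5370 = 0.1500  (GE)
  w_4 = 0.094209·1.1900 + 0.002133·19.3572 = 0.1534  (Alcoa)
Σw_i=1.0000  μᵀw=0.1300
σ²=wᵀΣw=λ₁·μ_p+λ₂ = 0.094209·0.130 + 0.002133 = 0.014380 ≈ 0.0144


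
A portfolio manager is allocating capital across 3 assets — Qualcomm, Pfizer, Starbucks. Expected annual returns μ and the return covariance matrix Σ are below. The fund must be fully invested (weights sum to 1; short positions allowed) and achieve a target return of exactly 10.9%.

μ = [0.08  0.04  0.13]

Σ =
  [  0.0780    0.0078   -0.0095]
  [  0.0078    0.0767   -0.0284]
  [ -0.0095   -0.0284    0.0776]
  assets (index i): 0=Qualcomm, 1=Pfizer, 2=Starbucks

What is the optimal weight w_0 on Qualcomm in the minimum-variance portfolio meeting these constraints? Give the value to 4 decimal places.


g=Σ⁻¹μ = [1.1783  1.2440  2.2748]
h=Σ⁻¹𝟙 = [13.4983  19.7210  21.7566]
a=μᵀg=0.439744  b=𝟙ᵀg=4.697054  c=𝟙ᵀh=54.975811  D=ac−b²=2.112979
λ₁=(c·0.109−b)/D = (54.975811·0.109−4.697054)/2.112979 = 0.613025
λ₂=(a−b·0.109)/D = (0.439744−4.697054·0.109)/2.112979 = -0.034186
w* = 0.613025·g + -0.034186·h:
  w_0 = 0.613025·1.1783 + -0.034186·13.4983 = 0.2609  (Qualcomm)
  w_1 = 0.613025·1.2440 + -0.034186·19.7210 = 0.0884  (Pfizer)
  w_2 = 0.613025·2.2748 + -0.034186·21.7566 = 0.6507  (Starbucks)
Σw_i=1.0000  μᵀw=0.1090
σ²=wᵀΣw=λ₁·μ_p+λ₂ = 0.613025·0.109 + -0.034186 = 0.032634 ≈ 0.0326

0.2609


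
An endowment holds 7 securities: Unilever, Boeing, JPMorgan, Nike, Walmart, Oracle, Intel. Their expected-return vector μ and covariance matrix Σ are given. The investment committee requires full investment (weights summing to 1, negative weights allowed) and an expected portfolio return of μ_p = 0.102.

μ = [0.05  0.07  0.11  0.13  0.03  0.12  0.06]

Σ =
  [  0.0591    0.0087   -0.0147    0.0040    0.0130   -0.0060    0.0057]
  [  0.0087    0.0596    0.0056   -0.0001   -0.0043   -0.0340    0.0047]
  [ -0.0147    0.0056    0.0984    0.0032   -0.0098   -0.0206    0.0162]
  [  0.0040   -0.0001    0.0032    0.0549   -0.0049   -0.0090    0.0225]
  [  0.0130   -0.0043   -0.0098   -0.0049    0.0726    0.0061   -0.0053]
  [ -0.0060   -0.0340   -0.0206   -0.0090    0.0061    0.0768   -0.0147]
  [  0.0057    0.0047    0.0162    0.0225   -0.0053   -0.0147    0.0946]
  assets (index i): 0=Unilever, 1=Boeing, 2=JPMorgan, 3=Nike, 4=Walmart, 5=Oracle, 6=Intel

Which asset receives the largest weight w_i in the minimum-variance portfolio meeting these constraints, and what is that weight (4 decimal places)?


Oracle (0.2969)

g=Σ⁻¹μ = [0.9117  3.0677  1.8248  2.8474  0.5565  3.7815  0.0560]
h=Σ⁻¹𝟙 = [14.8114  34.4684  17.7926  20.8097  14.3553  36.7495  6.4843]
a=μᵀg=1.305035  b=𝟙ᵀg=13.045466  c=𝟙ᵀh=145.471250  D=ac−b²=19.660830
λ₁=(c·0.102−b)/D = (145.471250·0.102−13.045466)/19.660830 = 0.091176
λ₂=(a−b·0.102)/D = (1.305035−13.045466·0.102)/19.660830 = -0.001302
w* = 0.091176·g + -0.001302·h:
  w_0 = 0.091176·0.9117 + -0.001302·14.8114 = 0.0638  (Unilever)
  w_1 = 0.091176·3.0677 + -0.001302·34.4684 = 0.2348  (Boeing)
  w_2 = 0.091176·1.8248 + -0.001302·17.7926 = 0.1432  (JPMorgan)
  w_3 = 0.091176·2.8474 + -0.001302·20.8097 = 0.2325  (Nike)
  w_4 = 0.091176·0.5565 + -0.001302·14.3553 = 0.0320  (Walmart)
  w_5 = 0.091176·3.7815 + -0.001302·36.7495 = 0.2969  (Oracle)
  w_6 = 0.091176·0.0560 + -0.001302·6.4843 = -0.0033  (Intel)
Σw_i=1.0000  μᵀw=0.1020
σ²=wᵀΣw=λ₁·μ_p+λ₂ = 0.091176·0.102 + -0.001302 = 0.007998 ≈ 0.0080


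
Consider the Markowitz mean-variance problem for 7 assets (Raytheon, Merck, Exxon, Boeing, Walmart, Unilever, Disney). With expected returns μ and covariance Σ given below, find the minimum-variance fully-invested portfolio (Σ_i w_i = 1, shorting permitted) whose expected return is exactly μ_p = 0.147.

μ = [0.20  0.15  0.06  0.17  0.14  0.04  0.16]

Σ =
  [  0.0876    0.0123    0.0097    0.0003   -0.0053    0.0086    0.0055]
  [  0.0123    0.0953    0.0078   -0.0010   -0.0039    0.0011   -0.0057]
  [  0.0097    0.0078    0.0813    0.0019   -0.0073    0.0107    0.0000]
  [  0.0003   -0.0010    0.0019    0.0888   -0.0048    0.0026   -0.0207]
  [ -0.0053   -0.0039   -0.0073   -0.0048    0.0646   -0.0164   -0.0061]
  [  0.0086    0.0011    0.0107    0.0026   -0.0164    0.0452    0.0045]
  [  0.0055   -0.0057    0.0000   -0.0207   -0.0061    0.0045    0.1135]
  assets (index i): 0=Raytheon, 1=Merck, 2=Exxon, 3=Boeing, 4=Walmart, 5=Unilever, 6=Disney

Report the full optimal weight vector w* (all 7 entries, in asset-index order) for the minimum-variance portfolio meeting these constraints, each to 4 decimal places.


u=Σ⁻¹μ = [1.9616  1.5453  0.4247  2.5113  3.1398  1.1720  1.9725]
v=Σ⁻¹𝟙 = [7.1916  10.4848  9.0627  14.6469  26.5397  25.9415  12.0578]
a=μᵀu=1.878575  b=𝟙ᵀu=12.727222  c=𝟙ᵀv=105.924902  D=ac−b²=37.005683
λ₁=(c·0.147−b)/D = (105.924902·0.147−12.727222)/37.005683 = 0.076846
λ₂=(a−b·0.147)/D = (1.878575−12.727222·0.147)/37.005683 = 0.000207
w* = 0.076846·u + 0.000207·v:
  w_0 = 0.076846·1.9616 + 0.000207·7.1916 = 0.1522  (Raytheon)
  w_1 = 0.076846·1.5453 + 0.000207·10.4848 = 0.1209  (Merck)
  w_2 = 0.076846·0.4247 + 0.000207·9.0627 = 0.0345  (Exxon)
  w_3 = 0.076846·2.5113 + 0.000207·14.6469 = 0.1960  (Boeing)
  w_4 = 0.076846·3.1398 + 0.000207·26.5397 = 0.2468  (Walmart)
  w_5 = 0.076846·1.1720 + 0.000207·25.9415 = 0.0954  (Unilever)
  w_6 = 0.076846·1.9725 + 0.000207·12.0578 = 0.1541  (Disney)
Σw_i=1.0000  μᵀw=0.1470
σ²=wᵀΣw=λ₁·μ_p+λ₂ = 0.076846·0.147 + 0.000207 = 0.011504 ≈ 0.0115

0.1522  0.1209  0.0345  0.1960  0.2468  0.0954  0.1541


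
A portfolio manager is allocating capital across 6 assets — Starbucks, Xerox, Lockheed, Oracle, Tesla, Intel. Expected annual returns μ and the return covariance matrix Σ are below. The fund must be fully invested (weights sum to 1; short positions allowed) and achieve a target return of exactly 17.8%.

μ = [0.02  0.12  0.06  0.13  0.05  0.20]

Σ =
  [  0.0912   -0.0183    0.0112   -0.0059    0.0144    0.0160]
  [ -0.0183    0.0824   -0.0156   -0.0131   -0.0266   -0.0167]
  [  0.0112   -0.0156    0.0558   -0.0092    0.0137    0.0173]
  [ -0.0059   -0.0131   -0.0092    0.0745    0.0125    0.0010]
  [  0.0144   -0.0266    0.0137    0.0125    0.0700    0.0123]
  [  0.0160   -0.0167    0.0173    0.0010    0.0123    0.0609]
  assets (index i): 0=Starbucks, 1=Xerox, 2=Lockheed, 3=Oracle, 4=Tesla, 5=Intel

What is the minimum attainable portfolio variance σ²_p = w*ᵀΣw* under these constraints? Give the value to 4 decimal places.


u=Σ⁻¹μ = [0.1067  2.9460  0.9793  2.2461  0.5810  3.6315]
v=Σ⁻¹𝟙 = [11.1623  28.2239  19.5792  19.3012  13.2078  12.6809]
a=μᵀu=1.461762  b=𝟙ᵀu=10.490589  c=𝟙ᵀv=104.155282  D=ac−b²=42.197821
λ₁=(c·0.178−b)/D = (104.155282·0.178−10.490589)/42.197821 = 0.190746
λ₂=(a−b·0.178)/D = (1.461762−10.490589·0.178)/42.197821 = -0.009611
w* = 0.190746·u + -0.009611·v:
  w_0 = 0.190746·0.1067 + -0.009611·11.1623 = -0.0869  (Starbucks)
  w_1 = 0.190746·2.9460 + -0.009611·28.2239 = 0.2907  (Xerox)
  w_2 = 0.190746·0.9793 + -0.009611·19.5792 = -0.0014  (Lockheed)
  w_3 = 0.190746·2.2461 + -0.009611·19.3012 = 0.2429  (Oracle)
  w_4 = 0.190746·0.5810 + -0.009611·13.2078 = -0.0161  (Tesla)
  w_5 = 0.190746·3.6315 + -0.009611·12.6809 = 0.5708  (Intel)
Σw_i=1.0000  μᵀw=0.1780
σ²=wᵀΣw=λ₁·μ_p+λ₂ = 0.190746·0.178 + -0.009611 = 0.024342 ≈ 0.0243

0.0243


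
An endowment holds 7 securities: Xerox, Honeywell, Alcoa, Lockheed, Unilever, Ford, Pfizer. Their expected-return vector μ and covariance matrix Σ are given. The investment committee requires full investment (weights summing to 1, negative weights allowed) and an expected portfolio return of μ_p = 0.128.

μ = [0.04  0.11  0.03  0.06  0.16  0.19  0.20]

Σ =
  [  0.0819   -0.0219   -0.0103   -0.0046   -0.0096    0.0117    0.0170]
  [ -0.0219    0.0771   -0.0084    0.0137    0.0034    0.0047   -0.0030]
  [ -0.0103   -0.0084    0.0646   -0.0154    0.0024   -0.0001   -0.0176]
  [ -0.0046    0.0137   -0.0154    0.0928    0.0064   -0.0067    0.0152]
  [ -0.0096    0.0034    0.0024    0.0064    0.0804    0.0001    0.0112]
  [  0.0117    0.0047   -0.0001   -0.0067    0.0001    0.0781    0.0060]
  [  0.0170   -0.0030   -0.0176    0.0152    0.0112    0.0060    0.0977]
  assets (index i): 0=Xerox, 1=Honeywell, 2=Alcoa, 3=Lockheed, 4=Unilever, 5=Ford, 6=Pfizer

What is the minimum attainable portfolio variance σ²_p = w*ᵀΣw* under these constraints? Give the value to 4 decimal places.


0.0128

p=Σ⁻¹μ = [0.5907  1.5314  1.2965  0.4036  1.6661  2.1450  1.8394]
q=Σ⁻¹𝟙 = [19.2640  18.4192  25.6492  11.7922  11.0730  9.1946  8.4009]
a=μᵀp=1.297180  b=𝟙ᵀp=9.472527  c=𝟙ᵀq=103.793157  D=ac−b²=44.909629
λ₁=(c·0.128−b)/D = (103.793157·0.128−9.472527)/44.909629 = 0.084904
λ₂=(a−b·0.128)/D = (1.297180−9.472527·0.128)/44.909629 = 0.001886
w* = 0.084904·p + 0.001886·q:
  w_0 = 0.084904·0.5907 + 0.001886·19.2640 = 0.0865  (Xerox)
  w_1 = 0.084904·1.5314 + 0.001886·18.4192 = 0.1648  (Honeywell)
  w_2 = 0.084904·1.2965 + 0.001886·25.6492 = 0.1584  (Alcoa)
  w_3 = 0.084904·0.4036 + 0.001886·11.7922 = 0.0565  (Lockheed)
  w_4 = 0.084904·1.6661 + 0.001886·11.0730 = 0.1623  (Unilever)
  w_5 = 0.084904·2.1450 + 0.001886·9.1946 = 0.1995  (Ford)
  w_6 = 0.084904·1.8394 + 0.001886·8.4009 = 0.1720  (Pfizer)
Σw_i=1.0000  μᵀw=0.1280
σ²=wᵀΣw=λ₁·μ_p+λ₂ = 0.084904·0.128 + 0.001886 = 0.012754 ≈ 0.0128


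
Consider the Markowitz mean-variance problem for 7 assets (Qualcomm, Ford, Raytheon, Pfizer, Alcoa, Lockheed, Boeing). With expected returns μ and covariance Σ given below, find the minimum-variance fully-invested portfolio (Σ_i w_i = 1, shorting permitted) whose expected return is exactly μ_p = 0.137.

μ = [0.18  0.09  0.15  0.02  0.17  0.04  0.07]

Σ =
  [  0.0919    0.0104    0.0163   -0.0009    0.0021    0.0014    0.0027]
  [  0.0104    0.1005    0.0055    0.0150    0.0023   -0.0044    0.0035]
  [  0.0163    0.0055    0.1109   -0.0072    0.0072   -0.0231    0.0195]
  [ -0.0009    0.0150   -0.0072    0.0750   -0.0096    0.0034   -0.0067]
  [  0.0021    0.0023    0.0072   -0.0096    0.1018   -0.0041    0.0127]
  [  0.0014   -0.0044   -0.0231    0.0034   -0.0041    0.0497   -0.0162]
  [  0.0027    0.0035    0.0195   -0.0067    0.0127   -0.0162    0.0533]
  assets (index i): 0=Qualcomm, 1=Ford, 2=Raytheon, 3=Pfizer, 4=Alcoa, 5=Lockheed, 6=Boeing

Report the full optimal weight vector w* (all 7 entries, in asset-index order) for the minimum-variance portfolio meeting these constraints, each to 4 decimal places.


0.2767  0.0783  0.1792  0.0051  0.2558  0.1554  0.0495

x=Σ⁻¹μ = [1.5872  0.6011  1.2220  0.4858  1.5320  1.7966  0.9885]
y=Σ⁻¹𝟙 = [6.9474  6.8519  10.7371  14.8050  8.5099  33.0000  23.8950]
a=μᵀx=0.934315  b=𝟙ᵀx=8.213193  c=𝟙ᵀy=104.746281  D=ac−b²=30.409447
λ₁=(c·0.137−b)/D = (104.746281·0.137−8.213193)/30.409447 = 0.201814
λ₂=(a−b·0.137)/D = (0.934315−8.213193·0.137)/30.409447 = -0.006277
w* = 0.201814·x + -0.006277·y:
  w_0 = 0.201814·1.5872 + -0.006277·6.9474 = 0.2767  (Qualcomm)
  w_1 = 0.201814·0.6011 + -0.006277·6.8519 = 0.0783  (Ford)
  w_2 = 0.201814·1.2220 + -0.006277·10.7371 = 0.1792  (Raytheon)
  w_3 = 0.201814·0.4858 + -0.006277·14.8050 = 0.0051  (Pfizer)
  w_4 = 0.201814·1.5320 + -0.006277·8.5099 = 0.2558  (Alcoa)
  w_5 = 0.201814·1.7966 + -0.006277·33.0000 = 0.1554  (Lockheed)
  w_6 = 0.201814·0.9885 + -0.006277·23.8950 = 0.0495  (Boeing)
Σw_i=1.0000  μᵀw=0.1370
σ²=wᵀΣw=λ₁·μ_p+λ₂ = 0.201814·0.137 + -0.006277 = 0.021371 ≈ 0.0214


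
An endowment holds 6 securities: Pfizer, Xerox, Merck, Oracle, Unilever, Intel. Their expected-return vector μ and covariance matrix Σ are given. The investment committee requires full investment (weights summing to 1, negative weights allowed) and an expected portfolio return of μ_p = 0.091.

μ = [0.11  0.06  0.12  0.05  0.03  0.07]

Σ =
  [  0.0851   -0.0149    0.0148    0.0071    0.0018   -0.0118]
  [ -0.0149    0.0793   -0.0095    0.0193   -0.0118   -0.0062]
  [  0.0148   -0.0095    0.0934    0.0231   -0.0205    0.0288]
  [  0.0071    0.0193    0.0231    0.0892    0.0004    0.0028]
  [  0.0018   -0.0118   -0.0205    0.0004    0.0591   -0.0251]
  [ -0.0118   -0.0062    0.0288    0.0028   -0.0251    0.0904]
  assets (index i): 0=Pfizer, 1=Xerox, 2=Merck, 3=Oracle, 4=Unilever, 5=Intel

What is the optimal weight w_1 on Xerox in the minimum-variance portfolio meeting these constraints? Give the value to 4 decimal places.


x=Σ⁻¹μ = [1.4948  1.6121  1.3077  -0.2898  1.7290  1.1524]
y=Σ⁻¹𝟙 = [15.8722  23.2794  11.3652  1.1749  33.6956  20.4289]
a=μᵀx=0.536128  b=𝟙ᵀx=7.006176  c=𝟙ᵀy=105.816307  D=ac−b²=7.644602
λ₁=(c·0.091−b)/D = (105.816307·0.091−7.006176)/7.644602 = 0.343132
λ₂=(a−b·0.091)/D = (0.536128−7.006176·0.091)/7.644602 = -0.013269
w* = 0.343132·x + -0.013269·y:
  w_0 = 0.343132·1.4948 + -0.013269·15.8722 = 0.3023  (Pfizer)
  w_1 = 0.343132·1.6121 + -0.013269·23.2794 = 0.2443  (Xerox)
  w_2 = 0.343132·1.3077 + -0.013269·11.3652 = 0.2979  (Merck)
  w_3 = 0.343132·-0.2898 + -0.013269·1.1749 = -0.1150  (Oracle)
  w_4 = 0.343132·1.7290 + -0.013269·33.6956 = 0.1462  (Unilever)
  w_5 = 0.343132·1.1524 + -0.013269·20.4289 = 0.1244  (Intel)
Σw_i=1.0000  μᵀw=0.0910
σ²=wᵀΣw=λ₁·μ_p+λ₂ = 0.343132·0.091 + -0.013269 = 0.017956 ≈ 0.0180

0.2443


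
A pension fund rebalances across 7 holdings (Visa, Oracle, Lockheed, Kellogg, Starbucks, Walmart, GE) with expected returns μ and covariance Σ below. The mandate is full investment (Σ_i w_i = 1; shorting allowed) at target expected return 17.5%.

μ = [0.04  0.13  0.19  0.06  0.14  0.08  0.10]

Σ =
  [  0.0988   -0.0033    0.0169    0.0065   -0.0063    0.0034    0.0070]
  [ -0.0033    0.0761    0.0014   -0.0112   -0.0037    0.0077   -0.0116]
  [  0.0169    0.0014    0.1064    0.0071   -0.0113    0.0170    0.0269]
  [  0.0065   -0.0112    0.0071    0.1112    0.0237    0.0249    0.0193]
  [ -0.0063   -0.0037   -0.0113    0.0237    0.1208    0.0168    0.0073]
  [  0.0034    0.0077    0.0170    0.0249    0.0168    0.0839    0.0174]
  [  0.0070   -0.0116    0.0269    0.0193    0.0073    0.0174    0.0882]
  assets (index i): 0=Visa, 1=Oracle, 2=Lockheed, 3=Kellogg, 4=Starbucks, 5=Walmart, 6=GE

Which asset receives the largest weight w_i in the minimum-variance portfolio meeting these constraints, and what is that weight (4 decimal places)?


Lockheed (0.4752)

x=Σ⁻¹μ = [0.2007  1.8938  1.6809  0.2200  1.3046  -0.0421  0.7064]
y=Σ⁻¹𝟙 = [9.0879  15.4950  5.4117  5.7067  7.5398  4.1028  8.3218]
a=μᵀx=0.836727  b=𝟙ᵀx=5.964460  c=𝟙ᵀy=55.665654  D=ac−b²=11.002168
λ₁=(c·0.175−b)/D = (55.665654·0.175−5.964460)/11.002168 = 0.343299
λ₂=(a−b·0.175)/D = (0.836727−5.964460·0.175)/11.002168 = -0.018819
w* = 0.343299·x + -0.018819·y:
  w_0 = 0.343299·0.2007 + -0.018819·9.0879 = -0.1021  (Visa)
  w_1 = 0.343299·1.8938 + -0.018819·15.4950 = 0.3585  (Oracle)
  w_2 = 0.343299·1.6809 + -0.018819·5.4117 = 0.4752  (Lockheed)
  w_3 = 0.343299·0.2200 + -0.018819·5.7067 = -0.0319  (Kellogg)
  w_4 = 0.343299·1.3046 + -0.018819·7.5398 = 0.3060  (Starbucks)
  w_5 = 0.343299·-0.0421 + -0.018819·4.1028 = -0.0917  (Walmart)
  w_6 = 0.343299·0.7064 + -0.018819·8.3218 = 0.0859  (GE)
Σw_i=1.0000  μᵀw=0.1750
σ²=wᵀΣw=λ₁·μ_p+λ₂ = 0.343299·0.175 + -0.018819 = 0.041258 ≈ 0.0413


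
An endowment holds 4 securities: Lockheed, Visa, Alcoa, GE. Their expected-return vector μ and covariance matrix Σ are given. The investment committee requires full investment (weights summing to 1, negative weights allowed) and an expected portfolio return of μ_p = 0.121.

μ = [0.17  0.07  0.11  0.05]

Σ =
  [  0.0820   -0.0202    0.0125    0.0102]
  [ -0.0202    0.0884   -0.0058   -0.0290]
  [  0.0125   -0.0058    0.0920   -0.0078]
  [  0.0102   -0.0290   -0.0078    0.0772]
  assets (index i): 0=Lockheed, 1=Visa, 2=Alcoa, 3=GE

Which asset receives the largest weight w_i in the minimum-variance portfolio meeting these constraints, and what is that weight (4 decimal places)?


g=Σ⁻¹μ = [2.1927  1.7327  1.1019  1.1202]
h=Σ⁻¹𝟙 = [13.1566  21.9033  12.2159  20.6773]
a=μᵀg=0.671265  b=𝟙ᵀg=6.147469  c=𝟙ᵀh=67.953113  D=ac−b²=7.823189
λ₁=(c·0.121−b)/D = (67.953113·0.121−6.147469)/7.823189 = 0.265219
λ₂=(a−b·0.121)/D = (0.671265−6.147469·0.121)/7.823189 = -0.009277
w* = 0.265219·g + -0.009277·h:
  w_0 = 0.265219·2.1927 + -0.009277·13.1566 = 0.4595  (Lockheed)
  w_1 = 0.265219·1.7327 + -0.009277·21.9033 = 0.2563  (Visa)
  w_2 = 0.265219·1.1019 + -0.009277·12.2159 = 0.1789  (Alcoa)
  w_3 = 0.265219·1.1202 + -0.009277·20.6773 = 0.1053  (GE)
Σw_i=1.0000  μᵀw=0.1210
σ²=wᵀΣw=λ₁·μ_p+λ₂ = 0.265219·0.121 + -0.009277 = 0.022814 ≈ 0.0228

Lockheed (0.4595)


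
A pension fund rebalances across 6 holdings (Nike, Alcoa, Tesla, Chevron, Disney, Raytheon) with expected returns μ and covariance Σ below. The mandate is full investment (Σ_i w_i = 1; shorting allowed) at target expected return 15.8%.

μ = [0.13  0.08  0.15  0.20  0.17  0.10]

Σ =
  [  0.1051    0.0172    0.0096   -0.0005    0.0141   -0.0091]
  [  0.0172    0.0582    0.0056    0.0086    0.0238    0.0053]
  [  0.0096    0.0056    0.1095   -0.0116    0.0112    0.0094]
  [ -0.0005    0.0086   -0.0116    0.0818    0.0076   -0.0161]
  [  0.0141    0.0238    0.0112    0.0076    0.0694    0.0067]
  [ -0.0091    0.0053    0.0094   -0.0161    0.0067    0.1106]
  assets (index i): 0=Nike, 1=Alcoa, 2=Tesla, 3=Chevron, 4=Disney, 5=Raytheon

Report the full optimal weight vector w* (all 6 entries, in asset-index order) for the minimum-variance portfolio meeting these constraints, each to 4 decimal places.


0.1364  0.0187  0.1631  0.3278  0.1907  0.1633

u=Σ⁻¹μ = [1.0494  -0.2711  1.3058  2.7407  1.7038  1.1883]
v=Σ⁻¹𝟙 = [7.4906  8.7165  8.0056  13.9348  6.0936  10.2191]
a=μᵀu=1.267194  b=𝟙ᵀu=7.716720  c=𝟙ᵀv=54.460248  D=ac−b²=9.463909
λ₁=(c·0.158−b)/D = (54.460248·0.158−7.716720)/9.463909 = 0.093830
λ₂=(a−b·0.158)/D = (1.267194−7.716720·0.158)/9.463909 = 0.005067
w* = 0.093830·u + 0.005067·v:
  w_0 = 0.093830·1.0494 + 0.005067·7.4906 = 0.1364  (Nike)
  w_1 = 0.093830·-0.2711 + 0.005067·8.7165 = 0.0187  (Alcoa)
  w_2 = 0.093830·1.3058 + 0.005067·8.0056 = 0.1631  (Tesla)
  w_3 = 0.093830·2.7407 + 0.005067·13.9348 = 0.3278  (Chevron)
  w_4 = 0.093830·1.7038 + 0.005067·6.0936 = 0.1907  (Disney)
  w_5 = 0.093830·1.1883 + 0.005067·10.2191 = 0.1633  (Raytheon)
Σw_i=1.0000  μᵀw=0.1580
σ²=wᵀΣw=λ₁·μ_p+λ₂ = 0.093830·0.158 + 0.005067 = 0.019892 ≈ 0.0199


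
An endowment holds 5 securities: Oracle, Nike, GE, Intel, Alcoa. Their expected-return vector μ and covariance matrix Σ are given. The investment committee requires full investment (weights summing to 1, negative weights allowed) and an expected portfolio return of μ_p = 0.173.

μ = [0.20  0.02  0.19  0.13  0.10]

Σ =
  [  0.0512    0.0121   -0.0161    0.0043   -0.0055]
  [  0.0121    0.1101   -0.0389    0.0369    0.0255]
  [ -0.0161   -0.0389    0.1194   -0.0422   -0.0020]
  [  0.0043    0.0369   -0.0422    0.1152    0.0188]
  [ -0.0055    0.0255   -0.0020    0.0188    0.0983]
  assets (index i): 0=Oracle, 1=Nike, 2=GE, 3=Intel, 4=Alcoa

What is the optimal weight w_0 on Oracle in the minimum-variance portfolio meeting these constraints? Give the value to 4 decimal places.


g=Σ⁻¹μ = [4.8072  -0.2123  2.8573  1.8944  1.0371]
h=Σ⁻¹𝟙 = [23.3387  7.4186  17.8479  10.6862  7.8737]
a=μᵀg=1.850070  b=𝟙ᵀg=10.383798  c=𝟙ᵀh=67.165129  D=ac−b²=16.436962
λ₁=(c·0.173−b)/D = (67.165129·0.173−10.383798)/16.436962 = 0.075182
λ₂=(a−b·0.173)/D = (1.850070−10.383798·0.173)/16.436962 = 0.003265
w* = 0.075182·g + 0.003265·h:
  w_0 = 0.075182·4.8072 + 0.003265·23.3387 = 0.4376  (Oracle)
  w_1 = 0.075182·-0.2123 + 0.003265·7.4186 = 0.0083  (Nike)
  w_2 = 0.075182·2.8573 + 0.003265·17.8479 = 0.2731  (GE)
  w_3 = 0.075182·1.8944 + 0.003265·10.6862 = 0.1773  (Intel)
  w_4 = 0.075182·1.0371 + 0.003265·7.8737 = 0.1037  (Alcoa)
Σw_i=1.0000  μᵀw=0.1730
σ²=wᵀΣw=λ₁·μ_p+λ₂ = 0.075182·0.173 + 0.003265 = 0.016272 ≈ 0.0163

0.4376


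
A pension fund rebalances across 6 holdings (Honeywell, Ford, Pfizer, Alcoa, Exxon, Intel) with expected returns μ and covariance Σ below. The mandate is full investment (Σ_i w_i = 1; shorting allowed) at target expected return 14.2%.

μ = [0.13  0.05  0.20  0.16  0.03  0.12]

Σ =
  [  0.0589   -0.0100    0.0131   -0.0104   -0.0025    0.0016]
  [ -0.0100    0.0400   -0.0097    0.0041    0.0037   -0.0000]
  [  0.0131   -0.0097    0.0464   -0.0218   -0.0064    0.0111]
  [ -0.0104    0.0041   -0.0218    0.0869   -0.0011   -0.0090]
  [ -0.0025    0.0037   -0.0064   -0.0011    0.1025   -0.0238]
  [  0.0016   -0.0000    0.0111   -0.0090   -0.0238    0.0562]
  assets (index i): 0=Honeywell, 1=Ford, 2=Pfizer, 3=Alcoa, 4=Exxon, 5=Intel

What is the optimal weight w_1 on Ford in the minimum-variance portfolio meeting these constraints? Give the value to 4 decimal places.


g=Σ⁻¹μ = [2.0281  2.6579  5.6572  3.5992  1.1033  2.0038]
h=Σ⁻¹𝟙 = [19.9489  33.5945  30.5306  22.4160  16.2032  21.6472]
a=μᵀg=2.377416  b=𝟙ᵀg=17.049519  c=𝟙ᵀh=144.340377  D=ac−b²=52.471035
λ₁=(c·0.142−b)/D = (144.340377·0.142−17.049519)/52.471035 = 0.065690
λ₂=(a−b·0.142)/D = (2.377416−17.049519·0.142)/52.471035 = -0.000831
w* = 0.065690·g + -0.000831·h:
  w_0 = 0.065690·2.0281 + -0.000831·19.9489 = 0.1166  (Honeywell)
  w_1 = 0.065690·2.6579 + -0.000831·33.5945 = 0.1467  (Ford)
  w_2 = 0.065690·5.6572 + -0.000831·30.5306 = 0.3462  (Pfizer)
  w_3 = 0.065690·3.5992 + -0.000831·22.4160 = 0.2178  (Alcoa)
  w_4 = 0.065690·1.1033 + -0.000831·16.2032 = 0.0590  (Exxon)
  w_5 = 0.065690·2.0038 + -0.000831·21.6472 = 0.1136  (Intel)
Σw_i=1.0000  μᵀw=0.1420
σ²=wᵀΣw=λ₁·μ_p+λ₂ = 0.065690·0.142 + -0.000831 = 0.008497 ≈ 0.0085

0.1467


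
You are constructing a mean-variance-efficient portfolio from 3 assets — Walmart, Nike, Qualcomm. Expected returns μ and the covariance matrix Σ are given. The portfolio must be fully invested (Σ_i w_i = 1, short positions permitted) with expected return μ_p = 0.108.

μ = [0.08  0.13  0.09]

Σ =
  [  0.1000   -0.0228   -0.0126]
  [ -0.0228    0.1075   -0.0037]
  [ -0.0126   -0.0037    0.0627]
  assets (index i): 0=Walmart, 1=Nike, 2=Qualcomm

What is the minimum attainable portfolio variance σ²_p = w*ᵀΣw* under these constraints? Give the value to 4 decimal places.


0.0293

p=Σ⁻¹μ = [1.3844  1.5651  1.8060]
q=Σ⁻¹𝟙 = [15.5292  13.2793  19.8533]
a=μᵀp=0.476749  b=𝟙ᵀp=4.755438  c=𝟙ᵀq=48.661759  D=ac−b²=0.585244
λ₁=(c·0.108−b)/D = (48.661759·0.108−4.755438)/0.585244 = 0.854400
λ₂=(a−b·0.108)/D = (0.476749−4.755438·0.108)/0.585244 = -0.062946
w* = 0.854400·p + -0.062946·q:
  w_0 = 0.854400·1.3844 + -0.062946·15.5292 = 0.2053  (Walmart)
  w_1 = 0.854400·1.5651 + -0.062946·13.2793 = 0.5013  (Nike)
  w_2 = 0.854400·1.8060 + -0.062946·19.8533 = 0.2933  (Qualcomm)
Σw_i=1.0000  μᵀw=0.1080
σ²=wᵀΣw=λ₁·μ_p+λ₂ = 0.854400·0.108 + -0.062946 = 0.029330 ≈ 0.0293


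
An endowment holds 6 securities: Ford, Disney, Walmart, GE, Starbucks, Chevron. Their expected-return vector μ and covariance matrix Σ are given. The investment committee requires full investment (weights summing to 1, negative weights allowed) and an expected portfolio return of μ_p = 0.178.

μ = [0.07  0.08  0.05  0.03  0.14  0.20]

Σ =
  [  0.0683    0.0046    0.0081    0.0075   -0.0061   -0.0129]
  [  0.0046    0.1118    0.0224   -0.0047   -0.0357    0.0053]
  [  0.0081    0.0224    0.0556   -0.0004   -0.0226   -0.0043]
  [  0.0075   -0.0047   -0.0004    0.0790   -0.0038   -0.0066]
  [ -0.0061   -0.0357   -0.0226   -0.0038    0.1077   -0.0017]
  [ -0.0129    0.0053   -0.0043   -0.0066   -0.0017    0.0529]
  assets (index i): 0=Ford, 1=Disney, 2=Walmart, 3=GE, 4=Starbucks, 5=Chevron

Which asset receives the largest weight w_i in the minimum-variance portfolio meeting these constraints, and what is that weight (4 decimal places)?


Chevron (0.6900)

g=Σ⁻¹μ = [1.7262  0.8310  1.5060  0.7408  2.0848  4.4003]
h=Σ⁻¹𝟙 = [16.4451  9.3182  21.5999  14.8521  18.7753  26.1924]
a=μᵀg=1.456767  b=𝟙ᵀg=11.289183  c=𝟙ᵀh=107.182930  D=ac−b²=28.694916
λ₁=(c·0.178−b)/D = (107.182930·0.178−11.289183)/28.694916 = 0.271455
λ₂=(a−b·0.178)/D = (1.456767−11.289183·0.178)/28.694916 = -0.019262
w* = 0.271455·g + -0.019262·h:
  w_0 = 0.271455·1.7262 + -0.019262·16.4451 = 0.1518  (Ford)
  w_1 = 0.271455·0.8310 + -0.019262·9.3182 = 0.0461  (Disney)
  w_2 = 0.271455·1.5060 + -0.019262·21.5999 = -0.0072  (Walmart)
  w_3 = 0.271455·0.7408 + -0.019262·14.8521 = -0.0850  (GE)
  w_4 = 0.271455·2.0848 + -0.019262·18.7753 = 0.2043  (Starbucks)
  w_5 = 0.271455·4.4003 + -0.019262·26.1924 = 0.6900  (Chevron)
Σw_i=1.0000  μᵀw=0.1780
σ²=wᵀΣw=λ₁·μ_p+λ₂ = 0.271455·0.178 + -0.019262 = 0.029057 ≈ 0.0291


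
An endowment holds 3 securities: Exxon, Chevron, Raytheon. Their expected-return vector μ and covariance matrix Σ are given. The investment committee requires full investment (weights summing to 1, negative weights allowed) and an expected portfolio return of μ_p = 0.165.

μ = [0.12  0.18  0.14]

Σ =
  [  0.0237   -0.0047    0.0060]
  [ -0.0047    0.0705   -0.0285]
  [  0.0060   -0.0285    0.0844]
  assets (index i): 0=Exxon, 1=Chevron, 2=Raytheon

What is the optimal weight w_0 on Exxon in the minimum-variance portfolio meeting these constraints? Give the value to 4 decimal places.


0.0189

g=Σ⁻¹μ = [5.1835  3.9611  2.6278]
h=Σ⁻¹𝟙 = [42.6527  23.8472  16.8688]
a=μᵀg=1.702917  b=𝟙ᵀg=11.772462  c=𝟙ᵀh=83.368762  D=ac−b²=3.379214
λ₁=(c·0.165−b)/D = (83.368762·0.165−11.772462)/3.379214 = 0.586936
λ₂=(a−b·0.165)/D = (1.702917−11.772462·0.165)/3.379214 = -0.070886
w* = 0.586936·g + -0.070886·h:
  w_0 = 0.586936·5.1835 + -0.070886·42.6527 = 0.0189  (Exxon)
  w_1 = 0.586936·3.9611 + -0.070886·23.8472 = 0.6345  (Chevron)
  w_2 = 0.586936·2.6278 + -0.070886·16.8688 = 0.3466  (Raytheon)
Σw_i=1.0000  μᵀw=0.1650
σ²=wᵀΣw=λ₁·μ_p+λ₂ = 0.586936·0.165 + -0.070886 = 0.025958 ≈ 0.0260


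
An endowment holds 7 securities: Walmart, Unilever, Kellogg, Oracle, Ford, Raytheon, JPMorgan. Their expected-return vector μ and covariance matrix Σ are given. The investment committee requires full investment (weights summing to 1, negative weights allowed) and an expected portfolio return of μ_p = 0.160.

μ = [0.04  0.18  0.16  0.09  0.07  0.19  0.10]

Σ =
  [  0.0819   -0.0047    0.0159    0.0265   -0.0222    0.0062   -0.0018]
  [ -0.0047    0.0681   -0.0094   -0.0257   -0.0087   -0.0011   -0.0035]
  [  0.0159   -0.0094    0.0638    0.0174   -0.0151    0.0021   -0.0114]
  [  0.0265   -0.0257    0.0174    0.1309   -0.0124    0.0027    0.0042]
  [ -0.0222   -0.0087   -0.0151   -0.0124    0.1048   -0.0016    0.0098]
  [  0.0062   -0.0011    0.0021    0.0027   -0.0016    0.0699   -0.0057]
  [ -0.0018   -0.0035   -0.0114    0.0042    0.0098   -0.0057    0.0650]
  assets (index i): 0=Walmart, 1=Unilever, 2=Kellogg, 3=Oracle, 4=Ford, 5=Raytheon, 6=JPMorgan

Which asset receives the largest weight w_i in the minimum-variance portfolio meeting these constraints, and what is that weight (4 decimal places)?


Unilever (0.2834)

x=Σ⁻¹μ = [-0.0694  3.8402  3.4766  0.9939  1.4167  2.8641  2.3264]
y=Σ⁻¹𝟙 = [10.5915  24.7236  21.2287  8.1575  16.3065  14.7286  19.0383]
a=μᵀx=2.210140  b=𝟙ᵀx=14.848419  c=𝟙ᵀy=114.774909  D=ac−b²=33.193088
λ₁=(c·0.160−b)/D = (114.774909·0.160−14.848419)/33.193088 = 0.105913
λ₂=(a−b·0.160)/D = (2.210140−14.848419·0.160)/33.193088 = -0.004989
w* = 0.105913·x + -0.004989·y:
  w_0 = 0.105913·-0.0694 + -0.004989·10.5915 = -0.0602  (Walmart)
  w_1 = 0.105913·3.8402 + -0.004989·24.7236 = 0.2834  (Unilever)
  w_2 = 0.105913·3.4766 + -0.004989·21.2287 = 0.2623  (Kellogg)
  w_3 = 0.105913·0.9939 + -0.004989·8.1575 = 0.0646  (Oracle)
  w_4 = 0.105913·1.4167 + -0.004989·16.3065 = 0.0687  (Ford)
  w_5 = 0.105913·2.8641 + -0.004989·14.7286 = 0.2299  (Raytheon)
  w_6 = 0.105913·2.3264 + -0.004989·19.0383 = 0.1514  (JPMorgan)
Σw_i=1.0000  μᵀw=0.1600
σ²=wᵀΣw=λ₁·μ_p+λ₂ = 0.105913·0.160 + -0.004989 = 0.011957 ≈ 0.0120


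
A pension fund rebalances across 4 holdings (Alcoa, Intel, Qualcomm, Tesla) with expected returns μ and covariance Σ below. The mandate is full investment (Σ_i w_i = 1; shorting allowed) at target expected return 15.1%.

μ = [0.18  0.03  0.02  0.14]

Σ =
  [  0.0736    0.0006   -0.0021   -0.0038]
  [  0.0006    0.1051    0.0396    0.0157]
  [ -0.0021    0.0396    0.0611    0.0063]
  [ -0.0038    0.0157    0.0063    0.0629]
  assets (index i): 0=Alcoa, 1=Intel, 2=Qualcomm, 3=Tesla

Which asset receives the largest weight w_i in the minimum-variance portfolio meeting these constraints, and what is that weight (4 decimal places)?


Alcoa (0.4815)

g=Σ⁻¹μ = [2.5798  -0.2004  0.2983  2.4018]
h=Σ⁻¹𝟙 = [14.7438  1.8861  14.1141  14.9045]
a=μᵀg=0.800564  b=𝟙ᵀg=5.079389  c=𝟙ᵀh=45.648608  D=ac−b²=10.744421
λ₁=(c·0.151−b)/D = (45.648608·0.151−5.079389)/10.744421 = 0.168790
λ₂=(a−b·0.151)/D = (0.800564−5.079389·0.151)/10.744421 = 0.003125
w* = 0.168790·g + 0.003125·h:
  w_0 = 0.168790·2.5798 + 0.003125·14.7438 = 0.4815  (Alcoa)
  w_1 = 0.168790·-0.2004 + 0.003125·1.8861 = -0.0279  (Intel)
  w_2 = 0.168790·0.2983 + 0.003125·14.1141 = 0.0945  (Qualcomm)
  w_3 = 0.168790·2.4018 + 0.003125·14.9045 = 0.4520  (Tesla)
Σw_i=1.0000  μᵀw=0.1510
σ²=wᵀΣw=λ₁·μ_p+λ₂ = 0.168790·0.151 + 0.003125 = 0.028612 ≈ 0.0286


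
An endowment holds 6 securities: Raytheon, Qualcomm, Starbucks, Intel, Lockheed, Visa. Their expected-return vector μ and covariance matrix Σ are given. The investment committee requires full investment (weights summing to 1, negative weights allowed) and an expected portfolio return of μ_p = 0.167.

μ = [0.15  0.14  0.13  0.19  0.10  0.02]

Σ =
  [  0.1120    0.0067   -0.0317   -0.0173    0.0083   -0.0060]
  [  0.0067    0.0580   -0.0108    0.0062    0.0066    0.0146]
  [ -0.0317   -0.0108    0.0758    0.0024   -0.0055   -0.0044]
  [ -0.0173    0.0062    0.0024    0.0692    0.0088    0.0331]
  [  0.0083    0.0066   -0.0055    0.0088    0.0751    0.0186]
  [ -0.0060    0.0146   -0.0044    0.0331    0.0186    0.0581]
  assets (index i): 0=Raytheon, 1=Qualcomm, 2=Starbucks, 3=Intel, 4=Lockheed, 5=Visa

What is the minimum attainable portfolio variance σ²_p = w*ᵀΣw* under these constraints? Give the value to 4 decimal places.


p=Σ⁻¹μ = [2.4042  2.7589  2.9209  4.0849  1.2004  -2.5911]
q=Σ⁻¹𝟙 = [15.9956  15.5770  22.7807  11.7029  8.6861  7.2265]
a=μᵀp=1.970956  b=𝟙ᵀp=10.778294  c=𝟙ᵀq=81.968713  D=ac−b²=45.385133
λ₁=(c·0.167−b)/D = (81.968713·0.167−10.778294)/45.385133 = 0.064129
λ₂=(a−b·0.167)/D = (1.970956−10.778294·0.167)/45.385133 = 0.003767
w* = 0.064129·p + 0.003767·q:
  w_0 = 0.064129·2.4042 + 0.003767·15.9956 = 0.2144  (Raytheon)
  w_1 = 0.064129·2.7589 + 0.003767·15.5770 = 0.2356  (Qualcomm)
  w_2 = 0.064129·2.9209 + 0.003767·22.7807 = 0.2731  (Starbucks)
  w_3 = 0.064129·4.0849 + 0.003767·11.7029 = 0.3061  (Intel)
  w_4 = 0.064129·1.2004 + 0.003767·8.6861 = 0.1097  (Lockheed)
  w_5 = 0.064129·-2.5911 + 0.003767·7.2265 = -0.1389  (Visa)
Σw_i=1.0000  μᵀw=0.1670
σ²=wᵀΣw=λ₁·μ_p+λ₂ = 0.064129·0.167 + 0.003767 = 0.014477 ≈ 0.0145

0.0145


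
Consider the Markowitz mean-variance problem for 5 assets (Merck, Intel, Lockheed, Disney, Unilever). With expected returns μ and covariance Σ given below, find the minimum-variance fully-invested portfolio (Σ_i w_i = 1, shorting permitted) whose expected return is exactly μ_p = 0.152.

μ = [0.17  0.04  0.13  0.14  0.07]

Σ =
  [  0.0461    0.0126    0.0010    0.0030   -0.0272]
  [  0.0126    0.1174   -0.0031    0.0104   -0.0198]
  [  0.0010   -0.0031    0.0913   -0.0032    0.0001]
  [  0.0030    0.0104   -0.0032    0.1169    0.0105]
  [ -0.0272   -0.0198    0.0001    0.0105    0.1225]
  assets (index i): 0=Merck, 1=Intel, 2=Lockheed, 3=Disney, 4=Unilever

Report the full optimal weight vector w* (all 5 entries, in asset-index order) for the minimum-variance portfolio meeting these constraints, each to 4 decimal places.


0.6058  -0.0595  0.1707  0.1342  0.1489

p=Σ⁻¹μ = [4.4518  0.0635  1.4101  0.9829  1.4848]
q=Σ⁻¹𝟙 = [27.8071  7.8289  11.1113  6.0946  15.0715]
a=μᵀp=1.184199  b=𝟙ᵀp=8.393076  c=𝟙ᵀq=67.913330  D=ac−b²=9.979212
λ₁=(c·0.152−b)/D = (67.913330·0.152−8.393076)/9.979212 = 0.193377
λ₂=(a−b·0.152)/D = (1.184199−8.393076·0.152)/9.979212 = -0.009174
w* = 0.193377·p + -0.009174·q:
  w_0 = 0.193377·4.4518 + -0.009174·27.8071 = 0.6058  (Merck)
  w_1 = 0.193377·0.0635 + -0.009174·7.8289 = -0.0595  (Intel)
  w_2 = 0.193377·1.4101 + -0.009174·11.1113 = 0.1707  (Lockheed)
  w_3 = 0.193377·0.9829 + -0.009174·6.0946 = 0.1342  (Disney)
  w_4 = 0.193377·1.4848 + -0.009174·15.0715 = 0.1489  (Unilever)
Σw_i=1.0000  μᵀw=0.1520
σ²=wᵀΣw=λ₁·μ_p+λ₂ = 0.193377·0.152 + -0.009174 = 0.020219 ≈ 0.0202


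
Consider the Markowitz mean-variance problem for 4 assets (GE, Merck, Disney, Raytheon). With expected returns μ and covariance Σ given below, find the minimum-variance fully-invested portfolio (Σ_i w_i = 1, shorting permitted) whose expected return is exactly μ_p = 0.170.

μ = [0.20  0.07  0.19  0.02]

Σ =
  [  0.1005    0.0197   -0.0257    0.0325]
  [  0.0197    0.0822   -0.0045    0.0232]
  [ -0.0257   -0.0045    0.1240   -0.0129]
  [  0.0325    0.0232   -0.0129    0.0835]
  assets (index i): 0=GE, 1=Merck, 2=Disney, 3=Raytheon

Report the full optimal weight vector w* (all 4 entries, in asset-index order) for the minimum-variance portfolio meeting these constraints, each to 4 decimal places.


g=Σ⁻¹μ = [2.6035  0.5085  2.0277  -0.6018]
h=Σ⁻¹𝟙 = [8.5057  8.4674  10.9677  8.0072]
a=μᵀg=0.929527  b=𝟙ᵀg=4.537875  c=𝟙ᵀh=35.948090  D=ac−b²=12.822404
λ₁=(c·0.170−b)/D = (35.948090·0.170−4.537875)/12.822404 = 0.122699
λ₂=(a−b·0.170)/D = (0.929527−4.537875·0.170)/12.822404 = 0.012329
w* = 0.122699·g + 0.012329·h:
  w_0 = 0.122699·2.6035 + 0.012329·8.5057 = 0.4243  (GE)
  w_1 = 0.122699·0.5085 + 0.012329·8.4674 = 0.1668  (Merck)
  w_2 = 0.122699·2.0277 + 0.012329·10.9677 = 0.3840  (Disney)
  w_3 = 0.122699·-0.6018 + 0.012329·8.0072 = 0.0249  (Raytheon)
Σw_i=1.0000  μᵀw=0.1700
σ²=wᵀΣw=λ₁·μ_p+λ₂ = 0.122699·0.170 + 0.012329 = 0.033188 ≈ 0.0332

0.4243  0.1668  0.3840  0.0249
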